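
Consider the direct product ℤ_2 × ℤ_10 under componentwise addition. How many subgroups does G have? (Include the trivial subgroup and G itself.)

10

|G| = 20, so by Lagrange every subgroup order divides 20. Divisors: 1, 2, 4, 5, 10, 20.
Subgroups by order — order 1: 1; order 2: 3; order 4: 1; order 5: 1; order 10: 3; order 20: 1.
Total: 1 + 3 + 1 + 1 + 3 + 1 = 10.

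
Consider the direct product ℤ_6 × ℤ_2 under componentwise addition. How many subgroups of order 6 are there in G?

3

|G| = 12 and 6 | 12, so subgroups of order 6 are possible by Lagrange.
The subgroups of order 6 are: {(0,0), (0,1), (2,0), (2,1), (4,0), (4,1)}; {(0,0), (1,0), (2,0), (3,0), (4,0), (5,0)}; {(0,0), (1,1), (2,0), (3,1), (4,0), (5,1)}.
So G has 3 subgroups of order 6.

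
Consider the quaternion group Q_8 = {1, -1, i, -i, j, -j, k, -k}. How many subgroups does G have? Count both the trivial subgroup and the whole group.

|G| = 8, so by Lagrange every subgroup order divides 8. Divisors: 1, 2, 4, 8.
Subgroups by order — order 1: 1; order 2: 1; order 4: 3; order 8: 1.
Total: 1 + 1 + 3 + 1 = 6.

6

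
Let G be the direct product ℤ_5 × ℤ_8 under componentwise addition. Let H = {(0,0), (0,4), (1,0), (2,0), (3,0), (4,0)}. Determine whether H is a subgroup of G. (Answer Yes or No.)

No

|H| = 6 does not divide |G| = 40, so by Lagrange H is not a subgroup.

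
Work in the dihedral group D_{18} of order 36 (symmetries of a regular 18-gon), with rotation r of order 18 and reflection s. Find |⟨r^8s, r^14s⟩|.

|⟨r^8s⟩| = 2 and |⟨r^14s⟩| = 2, so |H| is a multiple of lcm(2, 2) = 2 and divides |G| = 36.
Closing under the operation: H = {e, r^6, r^12, r^2s, r^8s, r^14s}, so |H| = 6.

6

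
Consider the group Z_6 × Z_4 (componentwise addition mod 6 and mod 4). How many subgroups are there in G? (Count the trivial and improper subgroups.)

|G| = 24, so by Lagrange every subgroup order divides 24. Divisors: 1, 2, 3, 4, 6, 8, 12, 24.
Subgroups by order — order 1: 1; order 2: 3; order 3: 1; order 4: 3; order 6: 3; order 8: 1; order 12: 3; order 24: 1.
Total: 1 + 3 + 1 + 3 + 3 + 1 + 3 + 1 = 16.

16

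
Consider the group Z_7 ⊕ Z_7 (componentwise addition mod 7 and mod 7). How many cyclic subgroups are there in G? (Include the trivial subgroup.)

A cyclic subgroup of order d is generated by each of its φ(d) elements of order d, so the cyclic subgroups of order d number (#elements of order d)/φ(d).
Cyclic subgroups by order — order 1: 1; order 7: 8.
Total: 9.

9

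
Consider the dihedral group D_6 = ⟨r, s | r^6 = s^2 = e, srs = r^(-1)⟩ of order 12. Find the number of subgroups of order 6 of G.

|G| = 12 and 6 | 12, so subgroups of order 6 are possible by Lagrange.
The subgroups of order 6 are: {e, r, r^2, r^3, r^4, r^5}; {e, r^2, r^4, s, r^2s, r^4s}; {e, r^2, r^4, rs, r^3s, r^5s}.
So G has 3 subgroups of order 6.

3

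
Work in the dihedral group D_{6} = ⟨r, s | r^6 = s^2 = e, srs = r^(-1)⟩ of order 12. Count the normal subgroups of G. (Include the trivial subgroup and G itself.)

7

G has 16 subgroups. Checking conjugation-invariance by order — order 1: 1/1 normal; order 2: 1/7 normal; order 3: 1/1 normal; order 4: 0/3 normal; order 6: 3/3 normal; order 12: 1/1 normal.
Total normal subgroups: 7.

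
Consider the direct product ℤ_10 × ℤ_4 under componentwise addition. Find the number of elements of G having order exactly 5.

4

An element (a,b) has order lcm(ord(a), ord(b)); count pairs with lcm equal to 5.
Enumerating gives 4 such elements.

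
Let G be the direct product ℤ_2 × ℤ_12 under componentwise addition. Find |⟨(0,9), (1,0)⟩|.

|⟨(0,9)⟩| = 4 and |⟨(1,0)⟩| = 2, so |H| is a multiple of lcm(4, 2) = 4 and divides |G| = 24.
Closing under the operation: H = {(0,0), (0,3), (0,6), (0,9), (1,0), (1,3), (1,6), (1,9)}, so |H| = 8.

8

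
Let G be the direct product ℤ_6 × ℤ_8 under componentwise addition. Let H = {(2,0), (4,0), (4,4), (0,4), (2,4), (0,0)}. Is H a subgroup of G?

Yes

|H| = 6 divides |G| = 48, consistent with Lagrange.
H contains the identity, every element's inverse is in H, and H is closed under +: it is a subgroup.
In fact H = ⟨(4,4)⟩.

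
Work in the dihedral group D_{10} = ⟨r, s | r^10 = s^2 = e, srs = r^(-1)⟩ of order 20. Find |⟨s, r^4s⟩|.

10

|⟨s⟩| = 2 and |⟨r^4s⟩| = 2, so |H| is a multiple of lcm(2, 2) = 2 and divides |G| = 20.
Closing under the operation: H = {e, r^2, r^4, r^6, r^8, s, r^2s, r^4s, r^6s, r^8s}, so |H| = 10.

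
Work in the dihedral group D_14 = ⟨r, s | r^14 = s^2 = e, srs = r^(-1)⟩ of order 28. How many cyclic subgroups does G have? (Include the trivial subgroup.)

18

Group the elements of G by the cyclic subgroup they generate; each cyclic subgroup of order d accounts for φ(d) elements.
Cyclic subgroups by order — order 1: 1; order 2: 15; order 7: 1; order 14: 1.
Total: 18.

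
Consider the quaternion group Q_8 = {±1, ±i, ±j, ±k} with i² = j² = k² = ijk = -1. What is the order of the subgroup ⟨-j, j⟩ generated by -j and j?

|⟨-j⟩| = 4 and |⟨j⟩| = 4, so |H| is a multiple of lcm(4, 4) = 4 and divides |G| = 8.
Closing under the operation: H = {1, -1, j, -j}, so |H| = 4.

4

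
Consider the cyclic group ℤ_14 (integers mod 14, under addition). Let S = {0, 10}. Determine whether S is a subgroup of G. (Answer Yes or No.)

No

10 ∈ S but its inverse 4 ∉ S, so S is not a subgroup.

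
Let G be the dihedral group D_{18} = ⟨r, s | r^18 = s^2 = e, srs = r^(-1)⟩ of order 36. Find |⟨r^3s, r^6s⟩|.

|⟨r^3s⟩| = 2 and |⟨r^6s⟩| = 2, so |H| is a multiple of lcm(2, 2) = 2 and divides |G| = 36.
Closing under the operation: H = {e, r^3, r^6, r^9, r^12, r^15, s, r^3s, r^6s, r^9s, r^12s, r^15s}, so |H| = 12.

12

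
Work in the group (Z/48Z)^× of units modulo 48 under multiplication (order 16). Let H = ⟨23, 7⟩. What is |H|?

|⟨23⟩| = 2 and |⟨7⟩| = 2, so |H| is a multiple of lcm(2, 2) = 2 and divides |G| = 16.
Closing under the operation: H = {1, 7, 17, 23}, so |H| = 4.

4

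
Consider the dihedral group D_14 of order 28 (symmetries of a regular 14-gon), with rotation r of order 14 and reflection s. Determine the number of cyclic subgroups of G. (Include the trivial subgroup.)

18

A cyclic subgroup of order d is generated by each of its φ(d) elements of order d, so the cyclic subgroups of order d number (#elements of order d)/φ(d).
Cyclic subgroups by order — order 1: 1; order 2: 15; order 7: 1; order 14: 1.
Total: 18.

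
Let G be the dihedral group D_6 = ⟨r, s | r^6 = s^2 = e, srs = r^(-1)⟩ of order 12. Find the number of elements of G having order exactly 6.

2

The elements of order 6 are: r, r^5.
That's 2.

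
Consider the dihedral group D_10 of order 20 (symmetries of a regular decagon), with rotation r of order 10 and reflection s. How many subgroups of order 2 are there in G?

11

|G| = 20 and 2 | 20, so subgroups of order 2 are possible by Lagrange.
The subgroups of order 2 are: {e, r^2s}; {e, r^3s}; {e, r^4s}; {e, r^5}; … (11 in all).
So G has 11 subgroups of order 2.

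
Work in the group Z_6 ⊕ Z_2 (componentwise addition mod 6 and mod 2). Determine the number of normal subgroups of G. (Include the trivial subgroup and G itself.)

10

G is abelian, so every subgroup is normal.
G has 10 subgroups in total, hence 10 normal subgroups.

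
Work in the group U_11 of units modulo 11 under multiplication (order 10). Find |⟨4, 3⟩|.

|⟨4⟩| = 5 and |⟨3⟩| = 5, so |H| is a multiple of lcm(5, 5) = 5 and divides |G| = 10.
Closing under the operation: H = {1, 3, 4, 5, 9}, so |H| = 5.

5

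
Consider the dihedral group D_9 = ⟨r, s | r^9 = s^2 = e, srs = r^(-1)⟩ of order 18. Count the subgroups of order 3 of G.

1

|G| = 18 and 3 | 18, so subgroups of order 3 are possible by Lagrange.
The subgroups of order 3 are: {e, r^3, r^6}.
So G has 1 subgroup of order 3.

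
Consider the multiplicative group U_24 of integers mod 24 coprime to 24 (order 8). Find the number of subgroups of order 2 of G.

7

|G| = 8 and 2 | 8, so subgroups of order 2 are possible by Lagrange.
The subgroups of order 2 are: {1, 11}; {1, 13}; {1, 17}; {1, 19}; … (7 in all).
So G has 7 subgroups of order 2.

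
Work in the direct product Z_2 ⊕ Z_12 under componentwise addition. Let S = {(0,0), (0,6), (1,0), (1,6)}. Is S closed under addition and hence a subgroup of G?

Yes

|S| = 4 divides |G| = 24, consistent with Lagrange.
S contains the identity, every element's inverse is in S, and S is closed under +: it is a subgroup.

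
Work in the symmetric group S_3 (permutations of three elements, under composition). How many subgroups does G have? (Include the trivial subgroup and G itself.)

|G| = 6, so by Lagrange every subgroup order divides 6. Divisors: 1, 2, 3, 6.
Subgroups by order — order 1: 1; order 2: 3; order 3: 1; order 6: 1.
Total: 1 + 3 + 1 + 1 = 6.

6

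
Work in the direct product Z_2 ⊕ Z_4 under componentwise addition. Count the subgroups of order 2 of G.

3

|G| = 8 and 2 | 8, so subgroups of order 2 are possible by Lagrange.
The subgroups of order 2 are: {(0,0), (0,2)}; {(0,0), (1,0)}; {(0,0), (1,2)}.
So G has 3 subgroups of order 2.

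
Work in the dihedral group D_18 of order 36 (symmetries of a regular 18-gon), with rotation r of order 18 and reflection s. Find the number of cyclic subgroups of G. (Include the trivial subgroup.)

Group the elements of G by the cyclic subgroup they generate; each cyclic subgroup of order d accounts for φ(d) elements.
Cyclic subgroups by order — order 1: 1; order 2: 19; order 3: 1; order 6: 1; order 9: 1; order 18: 1.
Total: 24.

24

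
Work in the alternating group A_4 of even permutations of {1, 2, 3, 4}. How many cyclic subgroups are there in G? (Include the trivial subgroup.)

8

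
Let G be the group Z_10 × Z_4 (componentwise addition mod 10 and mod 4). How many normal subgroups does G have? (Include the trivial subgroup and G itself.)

16

G is abelian, so every subgroup is normal.
G has 16 subgroups in total, hence 16 normal subgroups.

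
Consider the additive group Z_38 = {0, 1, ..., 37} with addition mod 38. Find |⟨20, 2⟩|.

|⟨20⟩| = 19 and |⟨2⟩| = 19, so |H| is a multiple of lcm(19, 19) = 19 and divides |G| = 38.
Closing under the operation: H = {0, 2, 4, 6, 8, 10, 12, 14, 16, 18, 20, 22, 24, 26, 28, 30, 32, 34, 36}, so |H| = 19.

19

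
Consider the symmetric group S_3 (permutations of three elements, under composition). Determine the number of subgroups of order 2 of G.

3

|G| = 6 and 2 | 6, so subgroups of order 2 are possible by Lagrange.
The subgroups of order 2 are: {e, (1 2)}; {e, (1 3)}; {e, (2 3)}.
So G has 3 subgroups of order 2.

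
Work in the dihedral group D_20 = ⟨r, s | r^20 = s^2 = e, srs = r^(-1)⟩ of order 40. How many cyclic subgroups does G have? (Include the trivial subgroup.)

Group the elements of G by the cyclic subgroup they generate; each cyclic subgroup of order d accounts for φ(d) elements.
Cyclic subgroups by order — order 1: 1; order 2: 21; order 4: 1; order 5: 1; order 10: 1; order 20: 1.
Total: 26.

26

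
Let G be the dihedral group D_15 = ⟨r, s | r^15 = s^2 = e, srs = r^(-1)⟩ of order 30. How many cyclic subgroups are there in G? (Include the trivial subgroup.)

Each element a generates a cyclic subgroup ⟨a⟩; distinct elements may generate the same one (a cyclic group of order d has φ(d) generators).
Cyclic subgroups by order — order 1: 1; order 2: 15; order 3: 1; order 5: 1; order 15: 1.
Total: 19.

19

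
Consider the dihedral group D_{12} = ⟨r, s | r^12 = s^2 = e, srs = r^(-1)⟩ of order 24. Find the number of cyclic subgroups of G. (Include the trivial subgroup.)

Group the elements of G by the cyclic subgroup they generate; each cyclic subgroup of order d accounts for φ(d) elements.
Cyclic subgroups by order — order 1: 1; order 2: 13; order 3: 1; order 4: 1; order 6: 1; order 12: 1.
Total: 18.

18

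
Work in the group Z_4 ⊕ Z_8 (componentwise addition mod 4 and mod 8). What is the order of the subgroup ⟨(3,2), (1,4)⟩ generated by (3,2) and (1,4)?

16

|⟨(3,2)⟩| = 4 and |⟨(1,4)⟩| = 4, so |H| is a multiple of lcm(4, 4) = 4 and divides |G| = 32.
Closing under the operation: H = {(0,0), (0,2), (0,4), (0,6), (1,0), (1,2), (1,4), (1,6), (2,0), (2,2), (2,4), (2,6), (3,0), (3,2), (3,4), (3,6)}, so |H| = 16.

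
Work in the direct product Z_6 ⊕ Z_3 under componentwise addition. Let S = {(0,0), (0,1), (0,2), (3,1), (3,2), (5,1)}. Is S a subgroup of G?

No

(5,1) ∈ S but its inverse (1,2) ∉ S, so S is not a subgroup.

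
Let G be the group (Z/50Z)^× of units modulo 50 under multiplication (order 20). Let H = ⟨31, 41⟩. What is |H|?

|⟨31⟩| = 5 and |⟨41⟩| = 5, so |H| is a multiple of lcm(5, 5) = 5 and divides |G| = 20.
Closing under the operation: H = {1, 11, 21, 31, 41}, so |H| = 5.

5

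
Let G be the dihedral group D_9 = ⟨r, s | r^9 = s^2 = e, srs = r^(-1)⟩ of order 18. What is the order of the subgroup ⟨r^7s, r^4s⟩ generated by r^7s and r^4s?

6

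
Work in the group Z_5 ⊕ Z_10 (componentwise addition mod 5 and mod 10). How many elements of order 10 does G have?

24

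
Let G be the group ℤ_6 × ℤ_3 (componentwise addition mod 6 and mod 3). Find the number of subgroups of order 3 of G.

4

|G| = 18 and 3 | 18, so subgroups of order 3 are possible by Lagrange.
The subgroups of order 3 are: {(0,0), (0,1), (0,2)}; {(0,0), (2,0), (4,0)}; {(0,0), (2,1), (4,2)}; {(0,0), (2,2), (4,1)}.
So G has 4 subgroups of order 3.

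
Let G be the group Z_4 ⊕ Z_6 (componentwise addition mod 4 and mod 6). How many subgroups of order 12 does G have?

3

|G| = 24 and 12 | 24, so subgroups of order 12 are possible by Lagrange.
The subgroups of order 12 are: {(0,0), (0,1), (0,2), (0,3), (0,4), (0,5), (2,0), (2,1), (2,2), (2,3), (2,4), (2,5)}; {(0,0), (0,2), (0,4), (1,0), (1,2), (1,4), (2,0), (2,2), (2,4), (3,0), (3,2), (3,4)}; {(0,0), (0,2), (0,4), (1,1), (1,3), (1,5), (2,0), (2,2), (2,4), (3,1), (3,3), (3,5)}.
So G has 3 subgroups of order 12.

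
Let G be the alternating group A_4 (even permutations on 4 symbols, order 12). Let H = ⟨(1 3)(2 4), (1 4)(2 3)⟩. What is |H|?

|⟨(1 3)(2 4)⟩| = 2 and |⟨(1 4)(2 3)⟩| = 2, so |H| is a multiple of lcm(2, 2) = 2 and divides |G| = 12.
Closing under the operation: H = {e, (1 2)(3 4), (1 3)(2 4), (1 4)(2 3)}, so |H| = 4.

4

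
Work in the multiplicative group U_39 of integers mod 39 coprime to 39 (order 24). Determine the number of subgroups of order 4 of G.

3

|G| = 24 and 4 | 24, so subgroups of order 4 are possible by Lagrange.
The subgroups of order 4 are: {1, 14, 25, 38}; {1, 25, 31, 34}; {1, 5, 8, 25}.
So G has 3 subgroups of order 4.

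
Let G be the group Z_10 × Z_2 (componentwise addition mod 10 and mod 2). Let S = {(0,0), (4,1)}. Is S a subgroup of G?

No

(4,1) ∈ S but its inverse (6,1) ∉ S, so S is not a subgroup.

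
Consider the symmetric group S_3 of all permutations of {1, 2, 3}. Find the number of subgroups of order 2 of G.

3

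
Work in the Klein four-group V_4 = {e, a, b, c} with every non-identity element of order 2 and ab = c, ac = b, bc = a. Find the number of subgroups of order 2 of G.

3

|G| = 4 and 2 | 4, so subgroups of order 2 are possible by Lagrange.
The subgroups of order 2 are: {e, a}; {e, b}; {e, c}.
So G has 3 subgroups of order 2.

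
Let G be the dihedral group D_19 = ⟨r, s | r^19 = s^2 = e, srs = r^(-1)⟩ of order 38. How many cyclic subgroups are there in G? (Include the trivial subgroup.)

21

A cyclic subgroup of order d is generated by each of its φ(d) elements of order d, so the cyclic subgroups of order d number (#elements of order d)/φ(d).
Cyclic subgroups by order — order 1: 1; order 2: 19; order 19: 1.
Total: 21.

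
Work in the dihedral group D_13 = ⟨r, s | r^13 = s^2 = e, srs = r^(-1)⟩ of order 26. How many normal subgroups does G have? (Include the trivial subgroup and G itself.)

G has 16 subgroups. Checking conjugation-invariance by order — order 1: 1/1 normal; order 2: 0/13 normal; order 13: 1/1 normal; order 26: 1/1 normal.
Total normal subgroups: 3.

3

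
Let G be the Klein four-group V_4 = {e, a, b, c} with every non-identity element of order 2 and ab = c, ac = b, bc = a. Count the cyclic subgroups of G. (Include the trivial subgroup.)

4

Group the elements of G by the cyclic subgroup they generate; each cyclic subgroup of order d accounts for φ(d) elements.
Cyclic subgroups by order — order 1: 1; order 2: 3.
Total: 4.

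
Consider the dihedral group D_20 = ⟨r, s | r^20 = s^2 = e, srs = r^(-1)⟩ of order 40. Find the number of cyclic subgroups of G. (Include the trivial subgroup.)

26

A cyclic subgroup of order d is generated by each of its φ(d) elements of order d, so the cyclic subgroups of order d number (#elements of order d)/φ(d).
Cyclic subgroups by order — order 1: 1; order 2: 21; order 4: 1; order 5: 1; order 10: 1; order 20: 1.
Total: 26.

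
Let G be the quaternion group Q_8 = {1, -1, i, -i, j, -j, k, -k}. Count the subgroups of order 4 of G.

|G| = 8 and 4 | 8, so subgroups of order 4 are possible by Lagrange.
The subgroups of order 4 are: {1, -1, i, -i}; {1, -1, j, -j}; {1, -1, k, -k}.
So G has 3 subgroups of order 4.

3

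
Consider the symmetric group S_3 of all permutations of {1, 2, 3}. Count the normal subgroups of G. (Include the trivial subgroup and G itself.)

3

G has 6 subgroups. Checking conjugation-invariance by order — order 1: 1/1 normal; order 2: 0/3 normal; order 3: 1/1 normal; order 6: 1/1 normal.
Total normal subgroups: 3.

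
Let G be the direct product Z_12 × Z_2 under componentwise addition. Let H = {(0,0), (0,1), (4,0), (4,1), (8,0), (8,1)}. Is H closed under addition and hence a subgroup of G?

|H| = 6 divides |G| = 24, consistent with Lagrange.
H contains the identity, every element's inverse is in H, and H is closed under +: it is a subgroup.
In fact H = ⟨(4,1)⟩.

Yes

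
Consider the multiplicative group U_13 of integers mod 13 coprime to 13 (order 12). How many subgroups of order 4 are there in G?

|G| = 12 and 4 | 12, so subgroups of order 4 are possible by Lagrange.
The subgroups of order 4 are: {1, 5, 8, 12}.
So G has 1 subgroup of order 4.

1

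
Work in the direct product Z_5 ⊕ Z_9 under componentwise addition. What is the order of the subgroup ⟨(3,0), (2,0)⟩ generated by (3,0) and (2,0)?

|⟨(3,0)⟩| = 5 and |⟨(2,0)⟩| = 5, so |H| is a multiple of lcm(5, 5) = 5 and divides |G| = 45.
Closing under the operation: H = {(0,0), (1,0), (2,0), (3,0), (4,0)}, so |H| = 5.

5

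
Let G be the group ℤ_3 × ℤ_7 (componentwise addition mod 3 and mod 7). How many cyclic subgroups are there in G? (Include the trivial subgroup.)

4

Group the elements of G by the cyclic subgroup they generate; each cyclic subgroup of order d accounts for φ(d) elements.
Cyclic subgroups by order — order 1: 1; order 3: 1; order 7: 1; order 21: 1.
Total: 4.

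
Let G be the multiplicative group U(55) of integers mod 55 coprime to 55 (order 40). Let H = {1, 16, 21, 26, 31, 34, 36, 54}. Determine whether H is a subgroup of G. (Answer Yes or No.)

No

Closure fails: 34 · 36 = 14 ∉ H. So H is not a subgroup.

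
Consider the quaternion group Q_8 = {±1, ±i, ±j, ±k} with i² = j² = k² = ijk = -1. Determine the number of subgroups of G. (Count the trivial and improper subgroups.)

|G| = 8, so by Lagrange every subgroup order divides 8. Divisors: 1, 2, 4, 8.
Subgroups by order — order 1: 1; order 2: 1; order 4: 3; order 8: 1.
Total: 1 + 1 + 3 + 1 = 6.

6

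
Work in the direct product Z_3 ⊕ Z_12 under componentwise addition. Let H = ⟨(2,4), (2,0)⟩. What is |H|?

9

|⟨(2,4)⟩| = 3 and |⟨(2,0)⟩| = 3, so |H| is a multiple of lcm(3, 3) = 3 and divides |G| = 36.
Closing under the operation: H = {(0,0), (0,4), (0,8), (1,0), (1,4), (1,8), (2,0), (2,4), (2,8)}, so |H| = 9.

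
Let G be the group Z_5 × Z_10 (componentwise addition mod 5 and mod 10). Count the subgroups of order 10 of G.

|G| = 50 and 10 | 50, so subgroups of order 10 are possible by Lagrange.
The subgroups of order 10 are: {(0,0), (0,1), (0,2), (0,3), (0,4), (0,5), (0,6), (0,7), (0,8), (0,9)}; {(0,0), (0,5), (1,0), (1,5), (2,0), (2,5), (3,0), (3,5), (4,0), (4,5)}; {(0,0), (0,5), (1,1), (1,6), (2,2), (2,7), (3,3), (3,8), (4,4), (4,9)}; {(0,0), (0,5), (1,2), (1,7), (2,4), (2,9), (3,1), (3,6), (4,3), (4,8)}; … (6 in all).
So G has 6 subgroups of order 10.

6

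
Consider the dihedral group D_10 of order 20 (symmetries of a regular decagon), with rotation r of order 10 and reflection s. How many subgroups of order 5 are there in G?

1

|G| = 20 and 5 | 20, so subgroups of order 5 are possible by Lagrange.
The subgroups of order 5 are: {e, r^2, r^4, r^6, r^8}.
So G has 1 subgroup of order 5.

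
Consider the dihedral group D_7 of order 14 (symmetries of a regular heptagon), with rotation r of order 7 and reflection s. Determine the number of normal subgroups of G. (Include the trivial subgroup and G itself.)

3

G has 10 subgroups. Checking conjugation-invariance by order — order 1: 1/1 normal; order 2: 0/7 normal; order 7: 1/1 normal; order 14: 1/1 normal.
Total normal subgroups: 3.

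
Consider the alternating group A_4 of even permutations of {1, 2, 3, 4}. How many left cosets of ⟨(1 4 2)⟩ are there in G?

|⟨(1 4 2)⟩| = 3 and |G| = 12.
By Lagrange, [G : H] = |G|/|H| = 12/3 = 4.

4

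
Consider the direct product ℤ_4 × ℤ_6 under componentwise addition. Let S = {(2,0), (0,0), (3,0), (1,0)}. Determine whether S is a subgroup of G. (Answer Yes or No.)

Yes

|S| = 4 divides |G| = 24, consistent with Lagrange.
S contains the identity, every element's inverse is in S, and S is closed under +: it is a subgroup.
In fact S = ⟨(1,0)⟩.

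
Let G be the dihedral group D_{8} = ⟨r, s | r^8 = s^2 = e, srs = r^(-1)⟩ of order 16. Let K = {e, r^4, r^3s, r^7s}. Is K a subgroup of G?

|K| = 4 divides |G| = 16, consistent with Lagrange.
K contains the identity, every element's inverse is in K, and K is closed under ·: it is a subgroup.

Yes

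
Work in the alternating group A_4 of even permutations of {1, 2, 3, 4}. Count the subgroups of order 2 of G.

|G| = 12 and 2 | 12, so subgroups of order 2 are possible by Lagrange.
The subgroups of order 2 are: {e, (1 2)(3 4)}; {e, (1 3)(2 4)}; {e, (1 4)(2 3)}.
So G has 3 subgroups of order 2.

3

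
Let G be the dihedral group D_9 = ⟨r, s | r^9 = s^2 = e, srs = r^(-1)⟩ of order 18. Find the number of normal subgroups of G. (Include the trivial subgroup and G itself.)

4

G has 16 subgroups. Checking conjugation-invariance by order — order 1: 1/1 normal; order 2: 0/9 normal; order 3: 1/1 normal; order 6: 0/3 normal; order 9: 1/1 normal; order 18: 1/1 normal.
Total normal subgroups: 4.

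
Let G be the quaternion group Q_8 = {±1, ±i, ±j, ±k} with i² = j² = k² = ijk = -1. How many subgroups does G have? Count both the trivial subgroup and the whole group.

6

|G| = 8, so by Lagrange every subgroup order divides 8. Divisors: 1, 2, 4, 8.
Subgroups by order — order 1: 1; order 2: 1; order 4: 3; order 8: 1.
Total: 1 + 1 + 3 + 1 = 6.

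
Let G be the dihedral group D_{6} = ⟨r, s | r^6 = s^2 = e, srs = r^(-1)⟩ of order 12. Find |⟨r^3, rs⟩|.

|⟨r^3⟩| = 2 and |⟨rs⟩| = 2, so |H| is a multiple of lcm(2, 2) = 2 and divides |G| = 12.
Closing under the operation: H = {e, r^3, rs, r^4s}, so |H| = 4.

4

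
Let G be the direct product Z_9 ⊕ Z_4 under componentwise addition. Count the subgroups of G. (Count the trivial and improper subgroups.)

9

|G| = 36, so by Lagrange every subgroup order divides 36. Divisors: 1, 2, 3, 4, 6, 9, 12, 18, 36.
Subgroups by order — order 1: 1; order 2: 1; order 3: 1; order 4: 1; order 6: 1; order 9: 1; order 12: 1; order 18: 1; order 36: 1.
Total: 1 + 1 + 1 + 1 + 1 + 1 + 1 + 1 + 1 = 9.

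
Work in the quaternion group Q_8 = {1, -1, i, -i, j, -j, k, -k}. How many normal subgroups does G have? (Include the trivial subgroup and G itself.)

G has 6 subgroups. Checking conjugation-invariance by order — order 1: 1/1 normal; order 2: 1/1 normal; order 4: 3/3 normal; order 8: 1/1 normal.
Total normal subgroups: 6.

6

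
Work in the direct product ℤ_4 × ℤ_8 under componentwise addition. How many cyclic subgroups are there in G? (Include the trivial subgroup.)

14

A cyclic subgroup of order d is generated by each of its φ(d) elements of order d, so the cyclic subgroups of order d number (#elements of order d)/φ(d).
Cyclic subgroups by order — order 1: 1; order 2: 3; order 4: 6; order 8: 4.
Total: 14.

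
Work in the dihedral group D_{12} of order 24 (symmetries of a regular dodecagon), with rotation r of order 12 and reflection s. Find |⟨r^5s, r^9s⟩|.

|⟨r^5s⟩| = 2 and |⟨r^9s⟩| = 2, so |H| is a multiple of lcm(2, 2) = 2 and divides |G| = 24.
Closing under the operation: H = {e, r^4, r^8, rs, r^5s, r^9s}, so |H| = 6.

6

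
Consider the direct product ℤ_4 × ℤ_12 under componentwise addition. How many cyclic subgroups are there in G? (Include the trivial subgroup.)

A cyclic subgroup of order d is generated by each of its φ(d) elements of order d, so the cyclic subgroups of order d number (#elements of order d)/φ(d).
Cyclic subgroups by order — order 1: 1; order 2: 3; order 3: 1; order 4: 6; order 6: 3; order 12: 6.
Total: 20.

20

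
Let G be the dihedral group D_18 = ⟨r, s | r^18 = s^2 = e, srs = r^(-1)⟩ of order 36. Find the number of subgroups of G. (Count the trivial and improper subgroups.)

|G| = 36, so by Lagrange every subgroup order divides 36. Divisors: 1, 2, 3, 4, 6, 9, 12, 18, 36.
Subgroups by order — order 1: 1; order 2: 19; order 3: 1; order 4: 9; order 6: 7; order 9: 1; order 12: 3; order 18: 3; order 36: 1.
Total: 1 + 19 + 1 + 9 + 7 + 1 + 3 + 3 + 1 = 45.

45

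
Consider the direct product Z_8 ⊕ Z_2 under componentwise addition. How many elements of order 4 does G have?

4

An element (a,b) has order lcm(ord(a), ord(b)); count pairs with lcm equal to 4.
Enumerating gives 4 such elements.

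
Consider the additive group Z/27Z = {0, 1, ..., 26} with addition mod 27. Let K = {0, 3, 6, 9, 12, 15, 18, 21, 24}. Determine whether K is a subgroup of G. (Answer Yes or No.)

Yes

|K| = 9 divides |G| = 27, consistent with Lagrange.
K contains the identity, every element's inverse is in K, and K is closed under +: it is a subgroup.
In fact K = ⟨3⟩.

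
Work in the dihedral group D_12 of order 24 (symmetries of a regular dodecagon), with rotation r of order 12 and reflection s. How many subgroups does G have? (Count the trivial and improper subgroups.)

|G| = 24, so by Lagrange every subgroup order divides 24. Divisors: 1, 2, 3, 4, 6, 8, 12, 24.
Subgroups by order — order 1: 1; order 2: 13; order 3: 1; order 4: 7; order 6: 5; order 8: 3; order 12: 3; order 24: 1.
Total: 1 + 13 + 1 + 7 + 5 + 3 + 3 + 1 = 34.

34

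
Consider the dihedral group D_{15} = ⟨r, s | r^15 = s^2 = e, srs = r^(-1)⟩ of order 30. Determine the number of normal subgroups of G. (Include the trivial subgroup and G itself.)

G has 28 subgroups. Checking conjugation-invariance by order — order 1: 1/1 normal; order 2: 0/15 normal; order 3: 1/1 normal; order 5: 1/1 normal; order 6: 0/5 normal; order 10: 0/3 normal; order 15: 1/1 normal; order 30: 1/1 normal.
Total normal subgroups: 5.

5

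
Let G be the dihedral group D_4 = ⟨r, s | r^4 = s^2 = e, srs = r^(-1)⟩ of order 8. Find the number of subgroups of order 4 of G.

|G| = 8 and 4 | 8, so subgroups of order 4 are possible by Lagrange.
The subgroups of order 4 are: {e, r, r^2, r^3}; {e, r^2, s, r^2s}; {e, r^2, rs, r^3s}.
So G has 3 subgroups of order 4.

3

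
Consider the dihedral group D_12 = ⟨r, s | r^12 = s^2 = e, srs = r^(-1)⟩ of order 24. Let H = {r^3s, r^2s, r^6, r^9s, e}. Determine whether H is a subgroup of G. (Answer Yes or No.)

No

|H| = 5 does not divide |G| = 24, so by Lagrange H is not a subgroup.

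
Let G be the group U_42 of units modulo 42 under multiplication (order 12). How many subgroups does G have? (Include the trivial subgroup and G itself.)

|G| = 12, so by Lagrange every subgroup order divides 12. Divisors: 1, 2, 3, 4, 6, 12.
Subgroups by order — order 1: 1; order 2: 3; order 3: 1; order 4: 1; order 6: 3; order 12: 1.
Total: 1 + 3 + 1 + 1 + 3 + 1 = 10.

10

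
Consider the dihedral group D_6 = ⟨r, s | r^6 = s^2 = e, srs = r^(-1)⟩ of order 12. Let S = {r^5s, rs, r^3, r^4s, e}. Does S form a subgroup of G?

No

|S| = 5 does not divide |G| = 12, so by Lagrange S is not a subgroup.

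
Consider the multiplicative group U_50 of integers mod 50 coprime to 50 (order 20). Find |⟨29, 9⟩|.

|⟨29⟩| = 10 and |⟨9⟩| = 10, so |H| is a multiple of lcm(10, 10) = 10 and divides |G| = 20.
Closing under the operation: H = {1, 9, 11, 19, 21, 29, 31, 39, 41, 49}, so |H| = 10.

10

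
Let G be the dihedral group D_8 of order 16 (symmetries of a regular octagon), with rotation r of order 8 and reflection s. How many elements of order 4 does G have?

2

The elements of order 4 are: r^2, r^6.
That's 2.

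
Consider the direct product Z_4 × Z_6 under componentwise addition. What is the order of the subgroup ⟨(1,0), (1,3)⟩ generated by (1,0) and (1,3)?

|⟨(1,0)⟩| = 4 and |⟨(1,3)⟩| = 4, so |H| is a multiple of lcm(4, 4) = 4 and divides |G| = 24.
Closing under the operation: H = {(0,0), (0,3), (1,0), (1,3), (2,0), (2,3), (3,0), (3,3)}, so |H| = 8.

8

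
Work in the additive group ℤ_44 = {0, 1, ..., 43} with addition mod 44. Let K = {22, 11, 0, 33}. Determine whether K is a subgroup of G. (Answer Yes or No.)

Yes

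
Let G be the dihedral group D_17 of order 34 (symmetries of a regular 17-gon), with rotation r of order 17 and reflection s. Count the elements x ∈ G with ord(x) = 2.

17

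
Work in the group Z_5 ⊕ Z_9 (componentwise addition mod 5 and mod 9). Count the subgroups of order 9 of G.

|G| = 45 and 9 | 45, so subgroups of order 9 are possible by Lagrange.
The subgroups of order 9 are: {(0,0), (0,1), (0,2), (0,3), (0,4), (0,5), (0,6), (0,7), (0,8)}.
So G has 1 subgroup of order 9.

1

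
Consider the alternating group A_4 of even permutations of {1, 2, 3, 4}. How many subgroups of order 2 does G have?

|G| = 12 and 2 | 12, so subgroups of order 2 are possible by Lagrange.
The subgroups of order 2 are: {e, (1 2)(3 4)}; {e, (1 3)(2 4)}; {e, (1 4)(2 3)}.
So G has 3 subgroups of order 2.

3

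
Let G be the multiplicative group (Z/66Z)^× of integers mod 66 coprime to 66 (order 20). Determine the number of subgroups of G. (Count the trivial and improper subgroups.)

|G| = 20, so by Lagrange every subgroup order divides 20. Divisors: 1, 2, 4, 5, 10, 20.
Subgroups by order — order 1: 1; order 2: 3; order 4: 1; order 5: 1; order 10: 3; order 20: 1.
Total: 1 + 3 + 1 + 1 + 3 + 1 = 10.

10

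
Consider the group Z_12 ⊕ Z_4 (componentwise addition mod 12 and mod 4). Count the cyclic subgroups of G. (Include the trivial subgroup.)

A cyclic subgroup of order d is generated by each of its φ(d) elements of order d, so the cyclic subgroups of order d number (#elements of order d)/φ(d).
Cyclic subgroups by order — order 1: 1; order 2: 3; order 3: 1; order 4: 6; order 6: 3; order 12: 6.
Total: 20.

20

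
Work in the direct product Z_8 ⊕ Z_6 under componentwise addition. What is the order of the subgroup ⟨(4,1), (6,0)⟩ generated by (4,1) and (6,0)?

|⟨(4,1)⟩| = 6 and |⟨(6,0)⟩| = 4, so |H| is a multiple of lcm(6, 4) = 12 and divides |G| = 48.
Closing under the operation: H = {(0,0), (0,1), (0,2), (0,3), (0,4), (0,5), (2,0), (2,1), (2,2), (2,3), (2,4), (2,5), (4,0), (4,1), (4,2), (4,3), (4,4), (4,5), (6,0), (6,1), (6,2), (6,3), (6,4), (6,5)}, so |H| = 24.

24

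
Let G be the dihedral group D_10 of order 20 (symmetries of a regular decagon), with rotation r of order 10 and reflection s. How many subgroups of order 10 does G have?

|G| = 20 and 10 | 20, so subgroups of order 10 are possible by Lagrange.
The subgroups of order 10 are: {e, r, r^2, r^3, r^4, r^5, r^6, r^7, r^8, r^9}; {e, r^2, r^4, r^6, r^8, s, r^2s, r^4s, r^6s, r^8s}; {e, r^2, r^4, r^6, r^8, rs, r^3s, r^5s, r^7s, r^9s}.
So G has 3 subgroups of order 10.

3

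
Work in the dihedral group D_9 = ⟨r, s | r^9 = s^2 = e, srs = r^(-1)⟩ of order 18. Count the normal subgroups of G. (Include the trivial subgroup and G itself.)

G has 16 subgroups. Checking conjugation-invariance by order — order 1: 1/1 normal; order 2: 0/9 normal; order 3: 1/1 normal; order 6: 0/3 normal; order 9: 1/1 normal; order 18: 1/1 normal.
Total normal subgroups: 4.

4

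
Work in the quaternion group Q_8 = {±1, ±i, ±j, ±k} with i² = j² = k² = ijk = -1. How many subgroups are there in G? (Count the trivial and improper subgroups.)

|G| = 8, so by Lagrange every subgroup order divides 8. Divisors: 1, 2, 4, 8.
Subgroups by order — order 1: 1; order 2: 1; order 4: 3; order 8: 1.
Total: 1 + 1 + 3 + 1 = 6.

6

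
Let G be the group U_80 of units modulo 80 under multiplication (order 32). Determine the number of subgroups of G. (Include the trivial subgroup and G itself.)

|G| = 32, so by Lagrange every subgroup order divides 32. Divisors: 1, 2, 4, 8, 16, 32.
Subgroups by order — order 1: 1; order 2: 7; order 4: 19; order 8: 19; order 16: 7; order 32: 1.
Total: 1 + 7 + 19 + 19 + 7 + 1 = 54.

54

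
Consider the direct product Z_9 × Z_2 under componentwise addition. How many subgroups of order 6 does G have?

1

|G| = 18 and 6 | 18, so subgroups of order 6 are possible by Lagrange.
The subgroups of order 6 are: {(0,0), (0,1), (3,0), (3,1), (6,0), (6,1)}.
So G has 1 subgroup of order 6.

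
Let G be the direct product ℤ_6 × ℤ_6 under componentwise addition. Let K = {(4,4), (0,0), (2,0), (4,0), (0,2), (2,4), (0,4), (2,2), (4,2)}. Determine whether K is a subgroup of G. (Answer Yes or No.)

|K| = 9 divides |G| = 36, consistent with Lagrange.
K contains the identity, every element's inverse is in K, and K is closed under +: it is a subgroup.

Yes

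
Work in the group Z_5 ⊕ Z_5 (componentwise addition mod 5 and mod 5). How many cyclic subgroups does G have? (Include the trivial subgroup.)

7

A cyclic subgroup of order d is generated by each of its φ(d) elements of order d, so the cyclic subgroups of order d number (#elements of order d)/φ(d).
Cyclic subgroups by order — order 1: 1; order 5: 6.
Total: 7.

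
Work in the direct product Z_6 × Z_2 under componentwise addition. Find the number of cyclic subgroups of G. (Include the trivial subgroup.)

Each element a generates a cyclic subgroup ⟨a⟩; distinct elements may generate the same one (a cyclic group of order d has φ(d) generators).
Cyclic subgroups by order — order 1: 1; order 2: 3; order 3: 1; order 6: 3.
Total: 8.

8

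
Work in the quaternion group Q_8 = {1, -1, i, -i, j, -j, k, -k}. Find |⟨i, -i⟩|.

|⟨i⟩| = 4 and |⟨-i⟩| = 4, so |H| is a multiple of lcm(4, 4) = 4 and divides |G| = 8.
Closing under the operation: H = {1, -1, i, -i}, so |H| = 4.

4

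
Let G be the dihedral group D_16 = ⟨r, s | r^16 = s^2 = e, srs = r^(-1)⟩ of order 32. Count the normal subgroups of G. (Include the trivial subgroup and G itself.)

G has 36 subgroups. Checking conjugation-invariance by order — order 1: 1/1 normal; order 2: 1/17 normal; order 4: 1/9 normal; order 8: 1/5 normal; order 16: 3/3 normal; order 32: 1/1 normal.
Total normal subgroups: 8.

8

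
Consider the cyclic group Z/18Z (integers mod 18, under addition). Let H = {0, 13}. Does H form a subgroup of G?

No

13 ∈ H but its inverse 5 ∉ H, so H is not a subgroup.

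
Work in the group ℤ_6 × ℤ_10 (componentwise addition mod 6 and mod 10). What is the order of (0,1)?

The order of (0,1) in Z_6 × Z_10 is lcm(ord(0) in Z_6, ord(1) in Z_10).
ord(0) = 1 and ord(1) = 10, so |⟨(0,1)⟩| = lcm(1, 10) = 10.

10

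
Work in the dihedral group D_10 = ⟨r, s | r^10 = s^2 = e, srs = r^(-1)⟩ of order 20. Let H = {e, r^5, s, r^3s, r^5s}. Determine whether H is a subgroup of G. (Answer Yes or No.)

No

Closure fails: s · r^3s = r^7 ∉ H. So H is not a subgroup.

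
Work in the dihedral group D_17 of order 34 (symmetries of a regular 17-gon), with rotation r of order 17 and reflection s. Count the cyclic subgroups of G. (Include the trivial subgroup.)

19

Group the elements of G by the cyclic subgroup they generate; each cyclic subgroup of order d accounts for φ(d) elements.
Cyclic subgroups by order — order 1: 1; order 2: 17; order 17: 1.
Total: 19.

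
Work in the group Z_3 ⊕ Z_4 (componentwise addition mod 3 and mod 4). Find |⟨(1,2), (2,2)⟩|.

6

|⟨(1,2)⟩| = 6 and |⟨(2,2)⟩| = 6, so |H| is a multiple of lcm(6, 6) = 6 and divides |G| = 12.
Closing under the operation: H = {(0,0), (0,2), (1,0), (1,2), (2,0), (2,2)}, so |H| = 6.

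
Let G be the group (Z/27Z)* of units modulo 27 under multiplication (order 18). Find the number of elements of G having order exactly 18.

6

The elements of order 18 are: 2, 5, 11, 14, 20, 23.
That's 6.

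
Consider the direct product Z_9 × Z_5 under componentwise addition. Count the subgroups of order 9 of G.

1

|G| = 45 and 9 | 45, so subgroups of order 9 are possible by Lagrange.
The subgroups of order 9 are: {(0,0), (1,0), (2,0), (3,0), (4,0), (5,0), (6,0), (7,0), (8,0)}.
So G has 1 subgroup of order 9.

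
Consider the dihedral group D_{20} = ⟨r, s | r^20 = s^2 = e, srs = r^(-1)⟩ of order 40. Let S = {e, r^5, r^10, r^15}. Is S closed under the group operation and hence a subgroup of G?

|S| = 4 divides |G| = 40, consistent with Lagrange.
S contains the identity, every element's inverse is in S, and S is closed under ·: it is a subgroup.
In fact S = ⟨r^15⟩.

Yes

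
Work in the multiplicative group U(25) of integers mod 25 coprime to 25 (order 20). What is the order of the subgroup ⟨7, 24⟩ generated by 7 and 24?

4

|⟨7⟩| = 4 and |⟨24⟩| = 2, so |H| is a multiple of lcm(4, 2) = 4 and divides |G| = 20.
Closing under the operation: H = {1, 7, 18, 24}, so |H| = 4.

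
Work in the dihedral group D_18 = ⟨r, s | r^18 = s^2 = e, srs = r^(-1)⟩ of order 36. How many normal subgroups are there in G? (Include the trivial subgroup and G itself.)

G has 45 subgroups. Checking conjugation-invariance by order — order 1: 1/1 normal; order 2: 1/19 normal; order 3: 1/1 normal; order 4: 0/9 normal; order 6: 1/7 normal; order 9: 1/1 normal; order 12: 0/3 normal; order 18: 3/3 normal; order 36: 1/1 normal.
Total normal subgroups: 9.

9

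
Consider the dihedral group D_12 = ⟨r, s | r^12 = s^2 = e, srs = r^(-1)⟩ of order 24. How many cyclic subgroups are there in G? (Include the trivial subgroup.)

18

Group the elements of G by the cyclic subgroup they generate; each cyclic subgroup of order d accounts for φ(d) elements.
Cyclic subgroups by order — order 1: 1; order 2: 13; order 3: 1; order 4: 1; order 6: 1; order 12: 1.
Total: 18.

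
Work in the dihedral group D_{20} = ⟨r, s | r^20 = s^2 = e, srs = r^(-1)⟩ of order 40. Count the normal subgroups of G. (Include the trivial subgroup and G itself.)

G has 48 subgroups. Checking conjugation-invariance by order — order 1: 1/1 normal; order 2: 1/21 normal; order 4: 1/11 normal; order 5: 1/1 normal; order 8: 0/5 normal; order 10: 1/5 normal; order 20: 3/3 normal; order 40: 1/1 normal.
Total normal subgroups: 9.

9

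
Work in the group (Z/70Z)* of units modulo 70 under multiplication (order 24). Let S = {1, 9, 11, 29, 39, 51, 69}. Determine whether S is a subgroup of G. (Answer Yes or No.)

|S| = 7 does not divide |G| = 24, so by Lagrange S is not a subgroup.

No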